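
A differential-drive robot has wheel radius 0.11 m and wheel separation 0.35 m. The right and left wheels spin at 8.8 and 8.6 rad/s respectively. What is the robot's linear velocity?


vR = r*wR = 0.11*8.8 = 0.968 m/s
vL = r*wL = 0.11*8.6 = 0.946 m/s
v = (vR+vL)/2 = 0.957 m/s
omega = (vR-vL)/L = 0.0629 rad/s
linear velocity = 0.957 m/s


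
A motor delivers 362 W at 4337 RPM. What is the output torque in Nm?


omega = 4337 * 2*pi/60 = 454.1696 rad/s
tau = P / omega = 362 / 454.1696
= 0.7971 Nm


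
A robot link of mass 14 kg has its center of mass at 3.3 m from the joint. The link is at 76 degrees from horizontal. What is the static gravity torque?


tau = m*g*L*cos(angle)
= 14 * 9.81 * 3.3 * cos(76 deg)
= 14 * 9.81 * 3.3 * 0.2419
= 109.6443 Nm


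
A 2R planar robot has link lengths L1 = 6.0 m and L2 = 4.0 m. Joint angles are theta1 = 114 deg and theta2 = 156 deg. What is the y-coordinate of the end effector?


Convert angles to radians: theta1 = 1.9897, theta2 = 2.7227
y = L1*sin(theta1) + L2*sin(theta1+theta2)
y = 5.4813 + -4.0
y = 1.4813


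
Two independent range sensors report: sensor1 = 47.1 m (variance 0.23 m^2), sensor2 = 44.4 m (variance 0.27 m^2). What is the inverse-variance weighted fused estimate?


w1 = (1/var1) / (1/var1 + 1/var2)
   = 4.3478 / (4.3478 + 3.7037) = 0.54
w2 = 1 - w1 = 0.46
fused = w1*s1 + w2*s2 = 25.434 + 20.424
= 45.858 m


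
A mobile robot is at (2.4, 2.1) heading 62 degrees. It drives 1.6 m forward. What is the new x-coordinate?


x_new = x0 + d*cos(theta)
= 2.4 + 1.6*cos(62)
= 2.4 + 0.7512
= 3.1512


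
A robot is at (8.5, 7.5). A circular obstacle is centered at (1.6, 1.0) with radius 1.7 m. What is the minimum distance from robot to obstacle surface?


center_dist = sqrt((8.5-1.6)^2 + (7.5-1.0)^2)
= sqrt(47.61 + 42.25)
= 9.4795
min_dist = center_dist - radius = 9.4795 - 1.7 = 7.7795 m


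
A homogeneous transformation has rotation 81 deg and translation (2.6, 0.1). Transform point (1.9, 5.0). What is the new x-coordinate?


x' = cos(theta)*px - sin(theta)*py + tx
= 0.1564*1.9 - 0.9877*5.0 + 2.6
= -2.0412


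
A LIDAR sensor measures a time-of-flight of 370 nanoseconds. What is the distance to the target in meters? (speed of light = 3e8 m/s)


tof = 370 ns = 3.7e-07 s
dist = c * tof / 2
= 3e8 * 3.7e-07 / 2
= 55.5 m


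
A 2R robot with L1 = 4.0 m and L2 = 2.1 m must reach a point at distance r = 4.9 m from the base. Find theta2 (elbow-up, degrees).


cos(theta2) = (r^2 - L1^2 - L2^2) / (2*L1*L2)
cos(theta2) = (24.01 - 16.0 - 4.41) / 16.8
cos(theta2) = 0.214286
theta2 = 77.6264 degrees


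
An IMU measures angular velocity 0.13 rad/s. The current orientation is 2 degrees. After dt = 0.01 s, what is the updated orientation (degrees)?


delta_theta = w * dt = 0.13 * 0.01 = 0.0013 rad
= 0.0745 deg
theta_new = 2 + 0.0745 = 2.0745 deg


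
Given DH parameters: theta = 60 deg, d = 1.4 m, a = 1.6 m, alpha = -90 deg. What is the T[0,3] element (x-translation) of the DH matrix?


T[0,3] = a * cos(theta)
= 1.6 * cos(60 deg)
= 1.6 * 0.5
= 0.8


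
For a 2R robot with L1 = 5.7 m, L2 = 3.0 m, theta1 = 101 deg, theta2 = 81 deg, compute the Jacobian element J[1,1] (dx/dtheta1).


J[1,1] = -L1*sin(t1) - L2*sin(t1+t2)
= -5.7*sin(101) - 3.0*sin(182)
= -5.4906


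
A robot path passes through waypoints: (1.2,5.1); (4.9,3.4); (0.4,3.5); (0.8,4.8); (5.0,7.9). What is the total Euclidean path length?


Segment lengths:
  seg1 = sqrt((3.7)^2 + (-1.7)^2) = 4.0719
  seg2 = sqrt((-4.5)^2 + (0.1)^2) = 4.5011
  seg3 = sqrt((0.4)^2 + (1.3)^2) = 1.3601
  seg4 = sqrt((4.2)^2 + (3.1)^2) = 5.2202
Total = 15.1533


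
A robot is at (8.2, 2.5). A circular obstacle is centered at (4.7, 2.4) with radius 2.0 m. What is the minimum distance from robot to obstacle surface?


center_dist = sqrt((8.2-4.7)^2 + (2.5-2.4)^2)
= sqrt(12.25 + 0.01)
= 3.5014
min_dist = center_dist - radius = 3.5014 - 2.0 = 1.5014 m


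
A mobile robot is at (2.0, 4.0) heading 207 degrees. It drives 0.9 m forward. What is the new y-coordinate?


y_new = y0 + d*sin(theta)
= 4.0 + 0.9*sin(207)
= 4.0 + -0.4086
= 3.5914


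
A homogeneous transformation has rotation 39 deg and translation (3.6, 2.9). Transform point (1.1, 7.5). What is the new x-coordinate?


x' = cos(theta)*px - sin(theta)*py + tx
= 0.7771*1.1 - 0.6293*7.5 + 3.6
= -0.265


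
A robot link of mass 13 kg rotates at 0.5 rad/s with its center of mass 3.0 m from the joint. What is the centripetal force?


F = m * omega^2 * r
= 13 * 0.5^2 * 3.0
= 13 * 0.25 * 3.0
= 9.75 N


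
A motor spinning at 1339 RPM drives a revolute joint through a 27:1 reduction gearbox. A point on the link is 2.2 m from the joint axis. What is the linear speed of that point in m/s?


omega_motor = 1339 * 2*pi/60 = 140.2198 rad/s
omega_joint = omega_motor / 27 = 5.1933 rad/s
v = omega_joint * r = 5.1933 * 2.2
= 11.4253 m/s


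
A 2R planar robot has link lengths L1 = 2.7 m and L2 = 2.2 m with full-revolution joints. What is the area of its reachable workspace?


r_max = L1 + L2 = 4.9 m
r_min = |L1 - L2| = 0.5 m
Area = pi*(r_max^2 - r_min^2)
= pi*(24.01 - 0.25)
= pi * 23.76
= 74.6442 m^2


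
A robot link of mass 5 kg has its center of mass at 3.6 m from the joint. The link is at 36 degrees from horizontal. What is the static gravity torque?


tau = m*g*L*cos(angle)
= 5 * 9.81 * 3.6 * cos(36 deg)
= 5 * 9.81 * 3.6 * 0.809
= 142.8562 Nm


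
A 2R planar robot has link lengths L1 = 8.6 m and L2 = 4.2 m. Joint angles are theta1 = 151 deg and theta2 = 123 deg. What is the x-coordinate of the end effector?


Convert angles to radians: theta1 = 2.6354, theta2 = 2.1468
x = L1*cos(theta1) + L2*cos(theta1+theta2)
x = -7.5217 + 0.293
x = -7.2288


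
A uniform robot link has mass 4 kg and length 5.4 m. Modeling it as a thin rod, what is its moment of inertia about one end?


I = (1/3) * m * L^2
= (1/3) * 4 * 5.4^2
= 0.333333 * 4 * 29.16
= 38.88 kg*m^2


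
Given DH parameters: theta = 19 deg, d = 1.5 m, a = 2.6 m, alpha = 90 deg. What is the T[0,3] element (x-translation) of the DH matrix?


T[0,3] = a * cos(theta)
= 2.6 * cos(19 deg)
= 2.6 * 0.9455
= 2.4583


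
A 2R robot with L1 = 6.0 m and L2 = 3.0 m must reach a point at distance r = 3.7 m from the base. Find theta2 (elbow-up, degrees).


cos(theta2) = (r^2 - L1^2 - L2^2) / (2*L1*L2)
cos(theta2) = (13.69 - 36.0 - 9.0) / 36.0
cos(theta2) = -0.869722
theta2 = 150.4264 degrees


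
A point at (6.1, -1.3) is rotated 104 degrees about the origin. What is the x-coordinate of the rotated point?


x' = x*cos(theta) - y*sin(theta)
cos(104 deg) = -0.2419, sin(104 deg) = 0.9703
x' = 6.1 * -0.2419 - -1.3 * 0.9703
= -1.4757 - -1.2614
= -0.2143


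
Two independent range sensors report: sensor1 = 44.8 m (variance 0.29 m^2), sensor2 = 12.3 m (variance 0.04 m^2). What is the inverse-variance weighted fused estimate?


w1 = (1/var1) / (1/var1 + 1/var2)
   = 3.4483 / (3.4483 + 25.0) = 0.1212
w2 = 1 - w1 = 0.8788
fused = w1*s1 + w2*s2 = 5.4303 + 10.8091
= 16.2394 m


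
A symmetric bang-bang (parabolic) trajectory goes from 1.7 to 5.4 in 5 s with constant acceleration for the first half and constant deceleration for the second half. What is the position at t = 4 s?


Symmetric rest-to-rest: each phase covers (pf-p0)/2 in time T/2. 0.5*a*(T/2)^2 = (pf-p0)/2 => a = 4*(pf-p0)/T^2
a = 4*(5.4-1.7)/5^2 = 0.592
t = 4 is in the deceleration phase (t > T/2).
p = pf - 0.5*a*(T-t)^2 = 5.4 - 0.5*0.592*1^2
= 5.104


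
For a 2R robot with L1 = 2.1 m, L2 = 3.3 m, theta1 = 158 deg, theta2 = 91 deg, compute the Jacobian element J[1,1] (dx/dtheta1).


J[1,1] = -L1*sin(t1) - L2*sin(t1+t2)
= -2.1*sin(158) - 3.3*sin(249)
= 2.2941


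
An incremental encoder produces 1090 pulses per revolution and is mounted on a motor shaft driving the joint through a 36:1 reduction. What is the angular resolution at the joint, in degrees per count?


counts per rev = 1090
effective counts at joint = 1090 * 36 = 39240
resolution = 360 / 39240
= 0.0092 deg/count


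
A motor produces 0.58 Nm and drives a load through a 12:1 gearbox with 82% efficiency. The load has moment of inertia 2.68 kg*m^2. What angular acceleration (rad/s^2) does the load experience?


tau_out = tau_motor * N * eta
= 0.58 * 12 * 0.82 = 5.7072 Nm
alpha = tau_out / I = 5.7072 / 2.68
= 2.1296 rad/s^2


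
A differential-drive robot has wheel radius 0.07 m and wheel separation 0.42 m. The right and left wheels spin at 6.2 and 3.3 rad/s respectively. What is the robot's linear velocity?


vR = r*wR = 0.07*6.2 = 0.434 m/s
vL = r*wL = 0.07*3.3 = 0.231 m/s
v = (vR+vL)/2 = 0.3325 m/s
omega = (vR-vL)/L = 0.4833 rad/s
linear velocity = 0.3325 m/s


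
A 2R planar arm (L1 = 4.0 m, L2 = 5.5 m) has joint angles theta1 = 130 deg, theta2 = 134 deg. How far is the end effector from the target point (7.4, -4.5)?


End effector via forward kinematics:
x = L1*cos(t1) + L2*cos(t1+t2) = -3.1461
y = L1*sin(t1) + L2*sin(t1+t2) = -2.4057
Distance to target:
d = sqrt((7.4 - -3.1461)^2 + (-4.5 - -2.4057)^2)
= sqrt(111.2193 + 4.3861)
= 10.752 m


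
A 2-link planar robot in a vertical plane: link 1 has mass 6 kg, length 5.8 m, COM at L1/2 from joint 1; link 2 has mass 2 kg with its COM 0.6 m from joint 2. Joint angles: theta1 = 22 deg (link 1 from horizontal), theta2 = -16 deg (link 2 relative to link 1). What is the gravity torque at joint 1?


Horizontal distance from joint 1 to link-1 COM:
  x_c1 = (L1/2)*cos(t1) = 2.9 * 0.9272 = 2.6888 m
Horizontal distance from joint 1 to link-2 COM:
  x_c2 = L1*cos(t1) + Lc2*cos(t1+t2)
       = 5.8*0.9272 + 0.6*0.9945 = 5.9744 m
tau1 = m1*g*x_c1 + m2*g*x_c2
     = 6*9.81*2.6888 + 2*9.81*5.9744
     = 158.2647 + 117.2173
     = 275.482 Nm


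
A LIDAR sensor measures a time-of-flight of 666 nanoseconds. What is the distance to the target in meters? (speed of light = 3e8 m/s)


tof = 666 ns = 6.66e-07 s
dist = c * tof / 2
= 3e8 * 6.66e-07 / 2
= 99.9 m


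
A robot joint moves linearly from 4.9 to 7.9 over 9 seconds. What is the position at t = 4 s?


s = t/T = 4/9 = 0.4444
p(t) = p0 + (pf-p0)*s
= 4.9 + (7.9 - 4.9) * 0.4444
= 6.2333


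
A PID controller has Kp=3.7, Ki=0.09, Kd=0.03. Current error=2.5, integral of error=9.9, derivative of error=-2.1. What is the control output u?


u = Kp*e + Ki*int(e) + Kd*de/dt
= 3.7*2.5 + 0.09*9.9 + 0.03*(-2.1)
= 9.25 + 0.891 + -0.063
= 10.078


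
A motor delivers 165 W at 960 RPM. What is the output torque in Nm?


omega = 960 * 2*pi/60 = 100.531 rad/s
tau = P / omega = 165 / 100.531
= 1.6413 Nm


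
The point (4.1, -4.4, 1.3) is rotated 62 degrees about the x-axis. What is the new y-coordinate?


Rotation about x-axis: y' = y*cos(theta) - z*sin(theta)
= -4.4 * 0.4695 - 1.3 * 0.8829
= -3.2135


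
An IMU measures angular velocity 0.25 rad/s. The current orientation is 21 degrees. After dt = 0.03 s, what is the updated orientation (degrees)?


delta_theta = w * dt = 0.25 * 0.03 = 0.0075 rad
= 0.4297 deg
theta_new = 21 + 0.4297 = 21.4297 deg


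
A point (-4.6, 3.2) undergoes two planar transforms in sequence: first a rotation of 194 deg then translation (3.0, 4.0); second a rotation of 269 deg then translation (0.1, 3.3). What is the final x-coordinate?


After transform 1:
x1 = cos(194)*-4.6 - sin(194)*3.2 + 3.0 = 8.2375
y1 = sin(194)*-4.6 + cos(194)*3.2 + 4.0 = 2.0079
After transform 2:
x2 = cos(269)*8.2375 - sin(269)*2.0079 + 0.1
= 1.9638


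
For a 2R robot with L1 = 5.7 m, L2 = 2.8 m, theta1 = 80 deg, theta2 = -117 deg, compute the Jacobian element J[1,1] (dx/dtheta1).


J[1,1] = -L1*sin(t1) - L2*sin(t1+t2)
= -5.7*sin(80) - 2.8*sin(-37)
= -3.9283


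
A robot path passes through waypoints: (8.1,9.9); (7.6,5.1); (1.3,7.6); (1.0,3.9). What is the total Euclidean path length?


Segment lengths:
  seg1 = sqrt((-0.5)^2 + (-4.8)^2) = 4.826
  seg2 = sqrt((-6.3)^2 + (2.5)^2) = 6.7779
  seg3 = sqrt((-0.3)^2 + (-3.7)^2) = 3.7121
Total = 15.316


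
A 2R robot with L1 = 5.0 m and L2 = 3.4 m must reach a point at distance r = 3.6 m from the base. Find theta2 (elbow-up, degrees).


cos(theta2) = (r^2 - L1^2 - L2^2) / (2*L1*L2)
cos(theta2) = (12.96 - 25.0 - 11.56) / 34.0
cos(theta2) = -0.694118
theta2 = 133.9569 degrees


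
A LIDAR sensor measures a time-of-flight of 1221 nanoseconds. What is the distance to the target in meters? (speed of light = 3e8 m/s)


tof = 1221 ns = 1.221e-06 s
dist = c * tof / 2
= 3e8 * 1.221e-06 / 2
= 183.15 m


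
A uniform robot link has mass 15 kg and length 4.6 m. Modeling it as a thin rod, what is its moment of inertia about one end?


I = (1/3) * m * L^2
= (1/3) * 15 * 4.6^2
= 0.333333 * 15 * 21.16
= 105.8 kg*m^2


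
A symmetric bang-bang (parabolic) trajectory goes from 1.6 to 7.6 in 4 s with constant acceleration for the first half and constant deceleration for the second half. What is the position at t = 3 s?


Symmetric rest-to-rest: each phase covers (pf-p0)/2 in time T/2. 0.5*a*(T/2)^2 = (pf-p0)/2 => a = 4*(pf-p0)/T^2
a = 4*(7.6-1.6)/4^2 = 1.5
t = 3 is in the deceleration phase (t > T/2).
p = pf - 0.5*a*(T-t)^2 = 7.6 - 0.5*1.5*1^2
= 6.85


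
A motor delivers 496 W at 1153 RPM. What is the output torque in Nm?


omega = 1153 * 2*pi/60 = 120.7419 rad/s
tau = P / omega = 496 / 120.7419
= 4.1079 Nm


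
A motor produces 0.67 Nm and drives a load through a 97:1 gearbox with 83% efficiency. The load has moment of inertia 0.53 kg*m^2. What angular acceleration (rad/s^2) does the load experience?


tau_out = tau_motor * N * eta
= 0.67 * 97 * 0.83 = 53.9417 Nm
alpha = tau_out / I = 53.9417 / 0.53
= 101.7768 rad/s^2


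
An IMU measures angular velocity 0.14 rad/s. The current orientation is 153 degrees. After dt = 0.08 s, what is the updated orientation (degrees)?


delta_theta = w * dt = 0.14 * 0.08 = 0.0112 rad
= 0.6417 deg
theta_new = 153 + 0.6417 = 153.6417 deg


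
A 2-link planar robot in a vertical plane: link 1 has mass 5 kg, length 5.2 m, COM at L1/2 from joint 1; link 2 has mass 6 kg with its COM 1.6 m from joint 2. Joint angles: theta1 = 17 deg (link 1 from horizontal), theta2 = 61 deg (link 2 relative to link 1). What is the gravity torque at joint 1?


Horizontal distance from joint 1 to link-1 COM:
  x_c1 = (L1/2)*cos(t1) = 2.6 * 0.9563 = 2.4864 m
Horizontal distance from joint 1 to link-2 COM:
  x_c2 = L1*cos(t1) + Lc2*cos(t1+t2)
       = 5.2*0.9563 + 1.6*0.2079 = 5.3054 m
tau1 = m1*g*x_c1 + m2*g*x_c2
     = 5*9.81*2.4864 + 6*9.81*5.3054
     = 121.9575 + 312.2784
     = 434.2359 Nm


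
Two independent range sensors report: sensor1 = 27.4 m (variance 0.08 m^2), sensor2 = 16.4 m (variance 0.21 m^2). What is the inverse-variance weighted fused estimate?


w1 = (1/var1) / (1/var1 + 1/var2)
   = 12.5 / (12.5 + 4.7619) = 0.7241
w2 = 1 - w1 = 0.2759
fused = w1*s1 + w2*s2 = 19.8414 + 4.5241
= 24.3655 m


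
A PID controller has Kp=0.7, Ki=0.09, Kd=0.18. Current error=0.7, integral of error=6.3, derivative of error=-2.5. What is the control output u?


u = Kp*e + Ki*int(e) + Kd*de/dt
= 0.7*0.7 + 0.09*6.3 + 0.18*(-2.5)
= 0.49 + 0.567 + -0.45
= 0.607


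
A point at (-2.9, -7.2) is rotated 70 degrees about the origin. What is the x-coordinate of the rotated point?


x' = x*cos(theta) - y*sin(theta)
cos(70 deg) = 0.342, sin(70 deg) = 0.9397
x' = -2.9 * 0.342 - -7.2 * 0.9397
= -0.9919 - -6.7658
= 5.7739


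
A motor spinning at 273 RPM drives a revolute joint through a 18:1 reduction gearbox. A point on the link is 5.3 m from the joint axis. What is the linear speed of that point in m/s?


omega_motor = 273 * 2*pi/60 = 28.5885 rad/s
omega_joint = omega_motor / 18 = 1.5882 rad/s
v = omega_joint * r = 1.5882 * 5.3
= 8.4177 m/s


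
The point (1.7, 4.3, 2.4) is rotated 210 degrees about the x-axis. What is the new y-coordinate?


Rotation about x-axis: y' = y*cos(theta) - z*sin(theta)
= 4.3 * -0.866 - 2.4 * -0.5
= -2.5239


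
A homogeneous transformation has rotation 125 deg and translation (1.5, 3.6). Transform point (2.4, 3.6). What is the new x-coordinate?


x' = cos(theta)*px - sin(theta)*py + tx
= -0.5736*2.4 - 0.8192*3.6 + 1.5
= -2.8255


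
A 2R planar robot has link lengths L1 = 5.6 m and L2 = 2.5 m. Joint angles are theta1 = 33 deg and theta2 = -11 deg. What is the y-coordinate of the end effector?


Convert angles to radians: theta1 = 0.576, theta2 = -0.192
y = L1*sin(theta1) + L2*sin(theta1+theta2)
y = 3.05 + 0.9365
y = 3.9865


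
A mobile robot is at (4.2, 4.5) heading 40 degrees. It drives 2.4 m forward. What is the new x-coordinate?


x_new = x0 + d*cos(theta)
= 4.2 + 2.4*cos(40)
= 4.2 + 1.8385
= 6.0385


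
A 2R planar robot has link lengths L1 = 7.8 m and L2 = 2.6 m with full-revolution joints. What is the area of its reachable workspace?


r_max = L1 + L2 = 10.4 m
r_min = |L1 - L2| = 5.2 m
Area = pi*(r_max^2 - r_min^2)
= pi*(108.16 - 27.04)
= pi * 81.12
= 254.846 m^2


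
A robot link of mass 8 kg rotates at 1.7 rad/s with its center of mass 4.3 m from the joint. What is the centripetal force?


F = m * omega^2 * r
= 8 * 1.7^2 * 4.3
= 8 * 2.89 * 4.3
= 99.416 N


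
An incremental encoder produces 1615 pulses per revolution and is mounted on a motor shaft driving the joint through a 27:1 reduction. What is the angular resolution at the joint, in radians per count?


counts per rev = 1615
effective counts at joint = 1615 * 27 = 43605
resolution = 2*pi / 43605
= 1.4409e-04 rad/count


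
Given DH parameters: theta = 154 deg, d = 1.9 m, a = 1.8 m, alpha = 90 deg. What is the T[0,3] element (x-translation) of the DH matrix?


T[0,3] = a * cos(theta)
= 1.8 * cos(154 deg)
= 1.8 * -0.8988
= -1.6178


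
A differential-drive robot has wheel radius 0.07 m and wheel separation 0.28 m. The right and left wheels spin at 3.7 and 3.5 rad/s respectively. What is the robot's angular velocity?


vR = r*wR = 0.07*3.7 = 0.259 m/s
vL = r*wL = 0.07*3.5 = 0.245 m/s
v = (vR+vL)/2 = 0.252 m/s
omega = (vR-vL)/L = 0.05 rad/s
angular velocity = 0.05 rad/s


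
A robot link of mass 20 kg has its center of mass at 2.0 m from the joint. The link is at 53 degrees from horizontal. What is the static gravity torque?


tau = m*g*L*cos(angle)
= 20 * 9.81 * 2.0 * cos(53 deg)
= 20 * 9.81 * 2.0 * 0.6018
= 236.1522 Nm


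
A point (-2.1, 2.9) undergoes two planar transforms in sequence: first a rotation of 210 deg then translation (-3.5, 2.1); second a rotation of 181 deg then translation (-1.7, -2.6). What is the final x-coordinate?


After transform 1:
x1 = cos(210)*-2.1 - sin(210)*2.9 + -3.5 = -0.2313
y1 = sin(210)*-2.1 + cos(210)*2.9 + 2.1 = 0.6385
After transform 2:
x2 = cos(181)*-0.2313 - sin(181)*0.6385 + -1.7
= -1.4575


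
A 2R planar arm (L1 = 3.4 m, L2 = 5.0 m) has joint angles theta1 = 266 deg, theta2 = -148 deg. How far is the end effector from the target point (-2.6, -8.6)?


End effector via forward kinematics:
x = L1*cos(t1) + L2*cos(t1+t2) = -2.5845
y = L1*sin(t1) + L2*sin(t1+t2) = 1.023
Distance to target:
d = sqrt((-2.6 - -2.5845)^2 + (-8.6 - 1.023)^2)
= sqrt(0.0002 + 92.6025)
= 9.623 m


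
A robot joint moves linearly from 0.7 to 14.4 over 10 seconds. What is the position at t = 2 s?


s = t/T = 2/10 = 0.2
p(t) = p0 + (pf-p0)*s
= 0.7 + (14.4 - 0.7) * 0.2
= 3.44


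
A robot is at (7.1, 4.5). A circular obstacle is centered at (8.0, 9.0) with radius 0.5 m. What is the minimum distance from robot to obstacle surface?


center_dist = sqrt((7.1-8.0)^2 + (4.5-9.0)^2)
= sqrt(0.81 + 20.25)
= 4.5891
min_dist = center_dist - radius = 4.5891 - 0.5 = 4.0891 m


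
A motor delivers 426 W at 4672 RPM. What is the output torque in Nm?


omega = 4672 * 2*pi/60 = 489.2507 rad/s
tau = P / omega = 426 / 489.2507
= 0.8707 Nm


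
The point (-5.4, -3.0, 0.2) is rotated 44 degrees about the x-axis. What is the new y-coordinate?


Rotation about x-axis: y' = y*cos(theta) - z*sin(theta)
= -3.0 * 0.7193 - 0.2 * 0.6947
= -2.297


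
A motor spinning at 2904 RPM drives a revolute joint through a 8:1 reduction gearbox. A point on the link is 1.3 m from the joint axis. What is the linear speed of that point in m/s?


omega_motor = 2904 * 2*pi/60 = 304.1062 rad/s
omega_joint = omega_motor / 8 = 38.0133 rad/s
v = omega_joint * r = 38.0133 * 1.3
= 49.4173 m/s


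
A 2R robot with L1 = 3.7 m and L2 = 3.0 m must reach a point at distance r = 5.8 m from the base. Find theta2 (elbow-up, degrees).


cos(theta2) = (r^2 - L1^2 - L2^2) / (2*L1*L2)
cos(theta2) = (33.64 - 13.69 - 9.0) / 22.2
cos(theta2) = 0.493243
theta2 = 60.446 degrees


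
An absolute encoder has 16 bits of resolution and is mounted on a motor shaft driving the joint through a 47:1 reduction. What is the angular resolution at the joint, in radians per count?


counts = 2^16 = 65536
effective counts at joint = 65536 * 47 = 3080192
resolution = 2*pi / 3080192
= 2.0399e-06 rad/count


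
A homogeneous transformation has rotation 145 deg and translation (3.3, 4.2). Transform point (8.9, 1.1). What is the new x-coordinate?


x' = cos(theta)*px - sin(theta)*py + tx
= -0.8192*8.9 - 0.5736*1.1 + 3.3
= -4.6214


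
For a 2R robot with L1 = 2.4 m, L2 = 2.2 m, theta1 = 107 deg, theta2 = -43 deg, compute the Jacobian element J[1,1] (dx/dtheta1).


J[1,1] = -L1*sin(t1) - L2*sin(t1+t2)
= -2.4*sin(107) - 2.2*sin(64)
= -4.2725


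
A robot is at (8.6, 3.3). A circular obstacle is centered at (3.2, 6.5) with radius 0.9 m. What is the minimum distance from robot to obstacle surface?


center_dist = sqrt((8.6-3.2)^2 + (3.3-6.5)^2)
= sqrt(29.16 + 10.24)
= 6.2769
min_dist = center_dist - radius = 6.2769 - 0.9 = 5.3769 m


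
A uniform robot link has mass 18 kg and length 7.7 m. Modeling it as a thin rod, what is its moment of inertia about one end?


I = (1/3) * m * L^2
= (1/3) * 18 * 7.7^2
= 0.333333 * 18 * 59.29
= 355.74 kg*m^2


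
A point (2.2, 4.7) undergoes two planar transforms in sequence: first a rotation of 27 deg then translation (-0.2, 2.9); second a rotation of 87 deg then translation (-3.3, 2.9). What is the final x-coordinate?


After transform 1:
x1 = cos(27)*2.2 - sin(27)*4.7 + -0.2 = -0.3735
y1 = sin(27)*2.2 + cos(27)*4.7 + 2.9 = 8.0865
After transform 2:
x2 = cos(87)*-0.3735 - sin(87)*8.0865 + -3.3
= -11.395


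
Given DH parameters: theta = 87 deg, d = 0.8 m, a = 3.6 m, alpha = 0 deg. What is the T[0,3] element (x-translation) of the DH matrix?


T[0,3] = a * cos(theta)
= 3.6 * cos(87 deg)
= 3.6 * 0.0523
= 0.1884


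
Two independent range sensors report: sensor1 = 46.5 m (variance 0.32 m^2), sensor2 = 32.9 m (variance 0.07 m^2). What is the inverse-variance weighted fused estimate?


w1 = (1/var1) / (1/var1 + 1/var2)
   = 3.125 / (3.125 + 14.2857) = 0.1795
w2 = 1 - w1 = 0.8205
fused = w1*s1 + w2*s2 = 8.3462 + 26.9949
= 35.341 m


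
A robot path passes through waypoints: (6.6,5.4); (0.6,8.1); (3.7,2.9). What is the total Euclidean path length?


Segment lengths:
  seg1 = sqrt((-6.0)^2 + (2.7)^2) = 6.5795
  seg2 = sqrt((3.1)^2 + (-5.2)^2) = 6.0539
Total = 12.6334


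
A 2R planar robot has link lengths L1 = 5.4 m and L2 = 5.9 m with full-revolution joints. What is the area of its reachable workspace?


r_max = L1 + L2 = 11.3 m
r_min = |L1 - L2| = 0.5 m
Area = pi*(r_max^2 - r_min^2)
= pi*(127.69 - 0.25)
= pi * 127.44
= 400.3646 m^2


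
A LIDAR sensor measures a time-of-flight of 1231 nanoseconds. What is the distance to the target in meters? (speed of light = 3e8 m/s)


tof = 1231 ns = 1.231e-06 s
dist = c * tof / 2
= 3e8 * 1.231e-06 / 2
= 184.65 m


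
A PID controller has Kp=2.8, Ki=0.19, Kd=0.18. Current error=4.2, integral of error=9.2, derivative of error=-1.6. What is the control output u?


u = Kp*e + Ki*int(e) + Kd*de/dt
= 2.8*4.2 + 0.19*9.2 + 0.18*(-1.6)
= 11.76 + 1.748 + -0.288
= 13.22


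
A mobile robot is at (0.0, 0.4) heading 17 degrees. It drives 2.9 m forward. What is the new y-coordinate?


y_new = y0 + d*sin(theta)
= 0.4 + 2.9*sin(17)
= 0.4 + 0.8479
= 1.2479


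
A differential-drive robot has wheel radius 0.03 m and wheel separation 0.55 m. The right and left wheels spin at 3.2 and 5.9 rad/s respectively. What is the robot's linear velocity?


vR = r*wR = 0.03*3.2 = 0.096 m/s
vL = r*wL = 0.03*5.9 = 0.177 m/s
v = (vR+vL)/2 = 0.1365 m/s
omega = (vR-vL)/L = -0.1473 rad/s
linear velocity = 0.1365 m/s


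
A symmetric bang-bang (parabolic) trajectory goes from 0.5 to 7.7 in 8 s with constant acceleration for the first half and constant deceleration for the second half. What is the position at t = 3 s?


Symmetric rest-to-rest: each phase covers (pf-p0)/2 in time T/2. 0.5*a*(T/2)^2 = (pf-p0)/2 => a = 4*(pf-p0)/T^2
a = 4*(7.7-0.5)/8^2 = 0.45
t = 3 is in the acceleration phase (t <= T/2).
p = p0 + 0.5*a*t^2 = 0.5 + 0.5*0.45*3^2
= 2.525


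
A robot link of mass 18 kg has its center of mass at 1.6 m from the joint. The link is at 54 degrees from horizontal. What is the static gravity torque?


tau = m*g*L*cos(angle)
= 18 * 9.81 * 1.6 * cos(54 deg)
= 18 * 9.81 * 1.6 * 0.5878
= 166.0658 Nm


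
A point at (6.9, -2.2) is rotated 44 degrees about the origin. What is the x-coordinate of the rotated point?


x' = x*cos(theta) - y*sin(theta)
cos(44 deg) = 0.7193, sin(44 deg) = 0.6947
x' = 6.9 * 0.7193 - -2.2 * 0.6947
= 4.9634 - -1.5282
= 6.4917


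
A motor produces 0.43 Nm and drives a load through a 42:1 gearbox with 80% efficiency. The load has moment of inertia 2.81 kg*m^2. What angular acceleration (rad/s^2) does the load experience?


tau_out = tau_motor * N * eta
= 0.43 * 42 * 0.8 = 14.448 Nm
alpha = tau_out / I = 14.448 / 2.81
= 5.1416 rad/s^2


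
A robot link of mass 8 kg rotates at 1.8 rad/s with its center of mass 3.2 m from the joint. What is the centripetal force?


F = m * omega^2 * r
= 8 * 1.8^2 * 3.2
= 8 * 3.24 * 3.2
= 82.944 N


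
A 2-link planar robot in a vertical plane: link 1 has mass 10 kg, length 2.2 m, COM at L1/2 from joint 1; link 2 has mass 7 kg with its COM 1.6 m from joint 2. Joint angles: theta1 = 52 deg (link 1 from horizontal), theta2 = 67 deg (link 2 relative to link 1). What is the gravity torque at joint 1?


Horizontal distance from joint 1 to link-1 COM:
  x_c1 = (L1/2)*cos(t1) = 1.1 * 0.6157 = 0.6772 m
Horizontal distance from joint 1 to link-2 COM:
  x_c2 = L1*cos(t1) + Lc2*cos(t1+t2)
       = 2.2*0.6157 + 1.6*-0.4848 = 0.5788 m
tau1 = m1*g*x_c1 + m2*g*x_c2
     = 10*9.81*0.6772 + 7*9.81*0.5788
     = 66.436 + 39.7434
     = 106.1795 Nm


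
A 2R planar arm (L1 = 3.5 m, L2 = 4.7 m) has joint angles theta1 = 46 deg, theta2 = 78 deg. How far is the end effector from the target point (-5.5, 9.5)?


End effector via forward kinematics:
x = L1*cos(t1) + L2*cos(t1+t2) = -0.1969
y = L1*sin(t1) + L2*sin(t1+t2) = 6.4142
Distance to target:
d = sqrt((-5.5 - -0.1969)^2 + (9.5 - 6.4142)^2)
= sqrt(28.1228 + 9.5224)
= 6.1356 m


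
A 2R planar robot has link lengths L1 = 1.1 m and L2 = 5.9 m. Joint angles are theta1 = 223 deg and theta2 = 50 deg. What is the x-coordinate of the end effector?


Convert angles to radians: theta1 = 3.8921, theta2 = 0.8727
x = L1*cos(theta1) + L2*cos(theta1+theta2)
x = -0.8045 + 0.3088
x = -0.4957


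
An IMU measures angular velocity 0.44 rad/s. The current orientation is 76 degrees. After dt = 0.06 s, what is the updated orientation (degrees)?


delta_theta = w * dt = 0.44 * 0.06 = 0.0264 rad
= 1.5126 deg
theta_new = 76 + 1.5126 = 77.5126 deg


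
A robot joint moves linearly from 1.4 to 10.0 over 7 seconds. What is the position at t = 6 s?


s = t/T = 6/7 = 0.8571
p(t) = p0 + (pf-p0)*s
= 1.4 + (10.0 - 1.4) * 0.8571
= 8.7714


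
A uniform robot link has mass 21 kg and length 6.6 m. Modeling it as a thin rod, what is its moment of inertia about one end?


I = (1/3) * m * L^2
= (1/3) * 21 * 6.6^2
= 0.333333 * 21 * 43.56
= 304.92 kg*m^2


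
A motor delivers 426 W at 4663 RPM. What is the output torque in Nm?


omega = 4663 * 2*pi/60 = 488.3082 rad/s
tau = P / omega = 426 / 488.3082
= 0.8724 Nm


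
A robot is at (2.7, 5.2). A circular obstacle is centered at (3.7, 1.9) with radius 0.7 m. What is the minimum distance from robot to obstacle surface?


center_dist = sqrt((2.7-3.7)^2 + (5.2-1.9)^2)
= sqrt(1.0 + 10.89)
= 3.4482
min_dist = center_dist - radius = 3.4482 - 0.7 = 2.7482 m


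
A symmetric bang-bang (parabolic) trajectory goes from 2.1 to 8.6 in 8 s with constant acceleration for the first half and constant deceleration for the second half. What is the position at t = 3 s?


Symmetric rest-to-rest: each phase covers (pf-p0)/2 in time T/2. 0.5*a*(T/2)^2 = (pf-p0)/2 => a = 4*(pf-p0)/T^2
a = 4*(8.6-2.1)/8^2 = 0.4062
t = 3 is in the acceleration phase (t <= T/2).
p = p0 + 0.5*a*t^2 = 2.1 + 0.5*0.4062*3^2
= 3.9281


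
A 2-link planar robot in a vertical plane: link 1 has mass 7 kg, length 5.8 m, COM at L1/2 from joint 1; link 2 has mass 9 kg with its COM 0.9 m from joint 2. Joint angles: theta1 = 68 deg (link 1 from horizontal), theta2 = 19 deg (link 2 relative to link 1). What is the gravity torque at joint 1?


Horizontal distance from joint 1 to link-1 COM:
  x_c1 = (L1/2)*cos(t1) = 2.9 * 0.3746 = 1.0864 m
Horizontal distance from joint 1 to link-2 COM:
  x_c2 = L1*cos(t1) + Lc2*cos(t1+t2)
       = 5.8*0.3746 + 0.9*0.0523 = 2.2198 m
tau1 = m1*g*x_c1 + m2*g*x_c2
     = 7*9.81*1.0864 + 9*9.81*2.2198
     = 74.6003 + 195.988
     = 270.5882 Nm


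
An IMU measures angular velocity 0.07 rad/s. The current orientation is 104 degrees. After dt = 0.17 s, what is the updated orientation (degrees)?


delta_theta = w * dt = 0.07 * 0.17 = 0.0119 rad
= 0.6818 deg
theta_new = 104 + 0.6818 = 104.6818 deg


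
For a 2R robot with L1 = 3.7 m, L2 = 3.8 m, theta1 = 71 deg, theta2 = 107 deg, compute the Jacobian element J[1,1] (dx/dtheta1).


J[1,1] = -L1*sin(t1) - L2*sin(t1+t2)
= -3.7*sin(71) - 3.8*sin(178)
= -3.631


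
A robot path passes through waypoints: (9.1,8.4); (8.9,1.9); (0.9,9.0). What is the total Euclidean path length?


Segment lengths:
  seg1 = sqrt((-0.2)^2 + (-6.5)^2) = 6.5031
  seg2 = sqrt((-8.0)^2 + (7.1)^2) = 10.6963
Total = 17.1993


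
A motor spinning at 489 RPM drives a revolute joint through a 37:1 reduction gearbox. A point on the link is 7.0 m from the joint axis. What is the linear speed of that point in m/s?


omega_motor = 489 * 2*pi/60 = 51.208 rad/s
omega_joint = omega_motor / 37 = 1.384 rad/s
v = omega_joint * r = 1.384 * 7.0
= 9.688 m/s


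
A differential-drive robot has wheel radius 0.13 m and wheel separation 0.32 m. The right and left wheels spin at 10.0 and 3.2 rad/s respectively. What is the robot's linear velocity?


vR = r*wR = 0.13*10.0 = 1.3 m/s
vL = r*wL = 0.13*3.2 = 0.416 m/s
v = (vR+vL)/2 = 0.858 m/s
omega = (vR-vL)/L = 2.7625 rad/s
linear velocity = 0.858 m/s


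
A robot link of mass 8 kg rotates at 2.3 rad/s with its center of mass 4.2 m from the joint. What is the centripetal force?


F = m * omega^2 * r
= 8 * 2.3^2 * 4.2
= 8 * 5.29 * 4.2
= 177.744 N


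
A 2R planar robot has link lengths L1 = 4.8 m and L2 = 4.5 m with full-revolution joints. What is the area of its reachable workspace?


r_max = L1 + L2 = 9.3 m
r_min = |L1 - L2| = 0.3 m
Area = pi*(r_max^2 - r_min^2)
= pi*(86.49 - 0.09)
= pi * 86.4
= 271.4336 m^2


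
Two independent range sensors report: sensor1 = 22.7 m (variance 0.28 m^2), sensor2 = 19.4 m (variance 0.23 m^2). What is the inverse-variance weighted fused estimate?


w1 = (1/var1) / (1/var1 + 1/var2)
   = 3.5714 / (3.5714 + 4.3478) = 0.451
w2 = 1 - w1 = 0.549
fused = w1*s1 + w2*s2 = 10.2373 + 10.651
= 20.8882 m


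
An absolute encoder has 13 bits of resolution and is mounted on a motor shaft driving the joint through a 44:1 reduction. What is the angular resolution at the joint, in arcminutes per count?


counts = 2^13 = 8192
effective counts at joint = 8192 * 44 = 360448
resolution = 360*60 / 360448
= 0.0599 arcmin/count


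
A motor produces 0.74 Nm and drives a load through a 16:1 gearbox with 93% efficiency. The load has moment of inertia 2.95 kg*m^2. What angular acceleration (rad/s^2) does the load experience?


tau_out = tau_motor * N * eta
= 0.74 * 16 * 0.93 = 11.0112 Nm
alpha = tau_out / I = 11.0112 / 2.95
= 3.7326 rad/s^2


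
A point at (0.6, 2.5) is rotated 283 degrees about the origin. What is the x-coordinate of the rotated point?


x' = x*cos(theta) - y*sin(theta)
cos(283 deg) = 0.225, sin(283 deg) = -0.9744
x' = 0.6 * 0.225 - 2.5 * -0.9744
= 0.135 - -2.4359
= 2.5709


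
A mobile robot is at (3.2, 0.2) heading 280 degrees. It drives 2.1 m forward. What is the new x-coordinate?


x_new = x0 + d*cos(theta)
= 3.2 + 2.1*cos(280)
= 3.2 + 0.3647
= 3.5647


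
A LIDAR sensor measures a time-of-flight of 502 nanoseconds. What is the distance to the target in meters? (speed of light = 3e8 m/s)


tof = 502 ns = 5.02e-07 s
dist = c * tof / 2
= 3e8 * 5.02e-07 / 2
= 75.3 m


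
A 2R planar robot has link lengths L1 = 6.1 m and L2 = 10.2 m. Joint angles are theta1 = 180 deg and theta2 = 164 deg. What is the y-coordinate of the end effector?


Convert angles to radians: theta1 = 3.1416, theta2 = 2.8623
y = L1*sin(theta1) + L2*sin(theta1+theta2)
y = 0.0 + -2.8115
y = -2.8115


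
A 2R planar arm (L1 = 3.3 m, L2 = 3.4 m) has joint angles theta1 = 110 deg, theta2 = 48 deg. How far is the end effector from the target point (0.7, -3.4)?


End effector via forward kinematics:
x = L1*cos(t1) + L2*cos(t1+t2) = -4.2811
y = L1*sin(t1) + L2*sin(t1+t2) = 4.3746
Distance to target:
d = sqrt((0.7 - -4.2811)^2 + (-3.4 - 4.3746)^2)
= sqrt(24.8113 + 60.4452)
= 9.2334 m


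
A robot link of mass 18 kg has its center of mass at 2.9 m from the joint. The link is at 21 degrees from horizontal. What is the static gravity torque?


tau = m*g*L*cos(angle)
= 18 * 9.81 * 2.9 * cos(21 deg)
= 18 * 9.81 * 2.9 * 0.9336
= 478.0697 Nm


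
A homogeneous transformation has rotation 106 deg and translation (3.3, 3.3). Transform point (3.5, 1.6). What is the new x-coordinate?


x' = cos(theta)*px - sin(theta)*py + tx
= -0.2756*3.5 - 0.9613*1.6 + 3.3
= 0.7973


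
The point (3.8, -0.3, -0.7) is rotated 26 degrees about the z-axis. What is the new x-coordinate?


Rotation about z-axis: x' = x*cos(theta) - y*sin(theta)
= 3.8 * 0.8988 - -0.3 * 0.4384
= 3.5469


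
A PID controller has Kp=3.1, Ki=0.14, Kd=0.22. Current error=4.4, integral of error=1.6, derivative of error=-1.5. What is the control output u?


u = Kp*e + Ki*int(e) + Kd*de/dt
= 3.1*4.4 + 0.14*1.6 + 0.22*(-1.5)
= 13.64 + 0.224 + -0.33
= 13.534


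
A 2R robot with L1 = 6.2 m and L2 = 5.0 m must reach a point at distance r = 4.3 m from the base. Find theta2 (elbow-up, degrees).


cos(theta2) = (r^2 - L1^2 - L2^2) / (2*L1*L2)
cos(theta2) = (18.49 - 38.44 - 25.0) / 62.0
cos(theta2) = -0.725
theta2 = 136.4688 degrees


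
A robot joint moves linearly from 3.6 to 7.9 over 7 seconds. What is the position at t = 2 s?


s = t/T = 2/7 = 0.2857
p(t) = p0 + (pf-p0)*s
= 3.6 + (7.9 - 3.6) * 0.2857
= 4.8286


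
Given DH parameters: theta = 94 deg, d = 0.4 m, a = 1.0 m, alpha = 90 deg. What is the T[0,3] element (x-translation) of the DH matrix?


T[0,3] = a * cos(theta)
= 1.0 * cos(94 deg)
= 1.0 * -0.0698
= -0.0698


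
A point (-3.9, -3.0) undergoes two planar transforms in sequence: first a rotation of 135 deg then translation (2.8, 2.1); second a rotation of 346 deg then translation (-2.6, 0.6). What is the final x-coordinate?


After transform 1:
x1 = cos(135)*-3.9 - sin(135)*-3.0 + 2.8 = 7.679
y1 = sin(135)*-3.9 + cos(135)*-3.0 + 2.1 = 1.4636
After transform 2:
x2 = cos(346)*7.679 - sin(346)*1.4636 + -2.6
= 5.205


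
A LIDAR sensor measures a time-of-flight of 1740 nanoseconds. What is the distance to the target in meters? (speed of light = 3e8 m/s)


tof = 1740 ns = 1.74e-06 s
dist = c * tof / 2
= 3e8 * 1.74e-06 / 2
= 261.0 m


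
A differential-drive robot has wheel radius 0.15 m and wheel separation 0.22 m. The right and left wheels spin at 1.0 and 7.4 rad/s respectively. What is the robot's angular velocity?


vR = r*wR = 0.15*1.0 = 0.15 m/s
vL = r*wL = 0.15*7.4 = 1.11 m/s
v = (vR+vL)/2 = 0.63 m/s
omega = (vR-vL)/L = -4.3636 rad/s
angular velocity = -4.3636 rad/s


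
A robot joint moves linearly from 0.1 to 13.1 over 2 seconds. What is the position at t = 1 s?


s = t/T = 1/2 = 0.5
p(t) = p0 + (pf-p0)*s
= 0.1 + (13.1 - 0.1) * 0.5
= 6.6


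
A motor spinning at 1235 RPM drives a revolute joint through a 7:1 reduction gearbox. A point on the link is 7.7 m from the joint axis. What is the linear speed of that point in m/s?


omega_motor = 1235 * 2*pi/60 = 129.3289 rad/s
omega_joint = omega_motor / 7 = 18.4756 rad/s
v = omega_joint * r = 18.4756 * 7.7
= 142.2618 m/s


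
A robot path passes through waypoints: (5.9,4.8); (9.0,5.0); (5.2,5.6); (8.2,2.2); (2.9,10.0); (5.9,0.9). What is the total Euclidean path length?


Segment lengths:
  seg1 = sqrt((3.1)^2 + (0.2)^2) = 3.1064
  seg2 = sqrt((-3.8)^2 + (0.6)^2) = 3.8471
  seg3 = sqrt((3.0)^2 + (-3.4)^2) = 4.5343
  seg4 = sqrt((-5.3)^2 + (7.8)^2) = 9.4303
  seg5 = sqrt((3.0)^2 + (-9.1)^2) = 9.5818
Total = 30.4999


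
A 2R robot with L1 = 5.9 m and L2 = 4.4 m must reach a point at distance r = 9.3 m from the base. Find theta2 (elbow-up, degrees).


cos(theta2) = (r^2 - L1^2 - L2^2) / (2*L1*L2)
cos(theta2) = (86.49 - 34.81 - 19.36) / 51.92
cos(theta2) = 0.622496
theta2 = 51.5014 degrees


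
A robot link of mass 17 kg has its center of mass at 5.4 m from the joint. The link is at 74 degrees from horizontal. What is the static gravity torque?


tau = m*g*L*cos(angle)
= 17 * 9.81 * 5.4 * cos(74 deg)
= 17 * 9.81 * 5.4 * 0.2756
= 248.2274 Nm


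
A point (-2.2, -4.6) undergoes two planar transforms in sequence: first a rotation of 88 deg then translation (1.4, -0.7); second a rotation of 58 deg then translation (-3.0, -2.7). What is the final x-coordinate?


After transform 1:
x1 = cos(88)*-2.2 - sin(88)*-4.6 + 1.4 = 5.9204
y1 = sin(88)*-2.2 + cos(88)*-4.6 + -0.7 = -3.0592
After transform 2:
x2 = cos(58)*5.9204 - sin(58)*-3.0592 + -3.0
= 2.7317


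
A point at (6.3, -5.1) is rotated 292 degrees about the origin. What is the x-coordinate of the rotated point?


x' = x*cos(theta) - y*sin(theta)
cos(292 deg) = 0.3746, sin(292 deg) = -0.9272
x' = 6.3 * 0.3746 - -5.1 * -0.9272
= 2.36 - 4.7286
= -2.3686


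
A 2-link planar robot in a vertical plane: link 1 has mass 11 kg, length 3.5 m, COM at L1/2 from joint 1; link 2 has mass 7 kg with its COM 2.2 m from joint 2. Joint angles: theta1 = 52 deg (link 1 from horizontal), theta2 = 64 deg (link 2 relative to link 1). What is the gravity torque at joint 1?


Horizontal distance from joint 1 to link-1 COM:
  x_c1 = (L1/2)*cos(t1) = 1.75 * 0.6157 = 1.0774 m
Horizontal distance from joint 1 to link-2 COM:
  x_c2 = L1*cos(t1) + Lc2*cos(t1+t2)
       = 3.5*0.6157 + 2.2*-0.4384 = 1.1904 m
tau1 = m1*g*x_c1 + m2*g*x_c2
     = 11*9.81*1.0774 + 7*9.81*1.1904
     = 116.2631 + 81.7447
     = 198.0077 Nm


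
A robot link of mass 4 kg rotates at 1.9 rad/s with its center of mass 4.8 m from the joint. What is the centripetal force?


F = m * omega^2 * r
= 4 * 1.9^2 * 4.8
= 4 * 3.61 * 4.8
= 69.312 N


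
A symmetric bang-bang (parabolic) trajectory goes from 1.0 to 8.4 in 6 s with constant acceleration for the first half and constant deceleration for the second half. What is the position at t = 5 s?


Symmetric rest-to-rest: each phase covers (pf-p0)/2 in time T/2. 0.5*a*(T/2)^2 = (pf-p0)/2 => a = 4*(pf-p0)/T^2
a = 4*(8.4-1.0)/6^2 = 0.8222
t = 5 is in the deceleration phase (t > T/2).
p = pf - 0.5*a*(T-t)^2 = 8.4 - 0.5*0.8222*1^2
= 7.9889


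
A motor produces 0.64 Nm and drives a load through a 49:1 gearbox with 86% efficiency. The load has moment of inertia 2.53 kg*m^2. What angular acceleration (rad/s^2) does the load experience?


tau_out = tau_motor * N * eta
= 0.64 * 49 * 0.86 = 26.9696 Nm
alpha = tau_out / I = 26.9696 / 2.53
= 10.6599 rad/s^2
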